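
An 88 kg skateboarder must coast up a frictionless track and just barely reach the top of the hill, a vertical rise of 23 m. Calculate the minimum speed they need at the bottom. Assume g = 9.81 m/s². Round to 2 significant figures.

At the top they are momentarily at rest, so all KE converts to PE: ½mv² = mgh
v = √(2gh) = √(2 × 9.81 × 23) = 21.24 m/s

v = 21 m/s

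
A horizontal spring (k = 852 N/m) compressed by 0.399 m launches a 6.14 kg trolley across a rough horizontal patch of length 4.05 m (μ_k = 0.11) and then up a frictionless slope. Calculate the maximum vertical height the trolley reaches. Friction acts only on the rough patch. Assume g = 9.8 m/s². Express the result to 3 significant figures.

h = 0.682 m

Spring energy: E₀ = ½kx² = ½(852)(0.399)² = 67.820 J
Friction: W_f = μ_k mg d = (0.11)(6.14)(9.8)(4.05) = 26.81 J
Energy at base of ramp: E = 67.820 − 26.81 = 41.013 J
At max height all remaining energy is PE: mgh = E ⇒ h = E/(mg) = 41.013/(6.14 × 9.8) = 0.6816 m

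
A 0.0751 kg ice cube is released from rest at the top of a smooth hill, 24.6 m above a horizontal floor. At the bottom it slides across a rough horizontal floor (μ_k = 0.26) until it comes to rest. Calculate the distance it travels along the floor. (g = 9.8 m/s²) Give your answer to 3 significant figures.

d = 94.6 m

Applying the work–energy principle:
At rest all PE has been dissipated by friction: mgh = μ_k m g d
d = h/μ_k = 24.6/0.26 = 94.62 m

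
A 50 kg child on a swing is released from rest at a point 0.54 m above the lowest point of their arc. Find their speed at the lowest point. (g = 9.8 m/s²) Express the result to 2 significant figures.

v = 3.3 m/s

Energy conservation between the two points: mgh = ½mv²
The mass cancels from both sides.
v = √(2gh) = √(2 × 9.8 × 0.54) = √10.584 = 3.253 m/s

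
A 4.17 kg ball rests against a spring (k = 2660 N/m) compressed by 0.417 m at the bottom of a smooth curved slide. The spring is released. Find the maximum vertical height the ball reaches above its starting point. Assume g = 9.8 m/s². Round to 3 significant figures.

h = 5.66 m

At maximum height the ball is at rest, so ½kx² = mgh
h = kx²/(2mg) = (2660)(0.417)²/(2 × 4.17 × 9.8) = 5.659 m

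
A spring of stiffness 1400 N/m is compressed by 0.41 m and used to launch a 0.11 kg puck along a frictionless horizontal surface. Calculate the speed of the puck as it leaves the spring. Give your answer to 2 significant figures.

The puck leaves the spring when the spring is at natural length, so ½kx² = ½mv²
v = x√(k/m) = 0.41 × √(1400/0.11) = 46.25 m/s

v = 46 m/s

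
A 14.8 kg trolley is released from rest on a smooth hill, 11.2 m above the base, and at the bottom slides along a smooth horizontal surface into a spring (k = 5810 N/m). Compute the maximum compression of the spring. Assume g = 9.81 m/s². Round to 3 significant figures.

x = 0.748 m

At max compression the trolley is momentarily at rest: mgh = ½kx²
x = √(2mgh/k) = √(2 × 14.8 × 9.81 × 11.2 / 5810) = 0.7482 m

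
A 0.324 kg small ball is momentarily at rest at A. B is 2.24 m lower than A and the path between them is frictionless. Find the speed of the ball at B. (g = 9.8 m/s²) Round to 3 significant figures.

By conservation of mechanical energy, mgh = ½mv²
v = √(2gh) = √(2 × 9.8 × 2.24) = √43.904 = 6.626 m/s

v = 6.63 m/s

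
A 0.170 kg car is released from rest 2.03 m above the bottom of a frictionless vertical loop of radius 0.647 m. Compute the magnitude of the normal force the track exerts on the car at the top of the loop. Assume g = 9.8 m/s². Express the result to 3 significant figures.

N = 2.12 N

Energy from release to top (height 2r): mgh = ½mv_top² + mg(2r)
v_top² = 2g(h − 2r) = 2(9.8)(2.03 − 1.294) = 14.426 m²/s²
At the top, both N and weight point toward the centre: N + mg = mv_top²/r
N = m(v_top²/r − g) = 0.170(14.426/0.647 − 9.8) = 2.124 N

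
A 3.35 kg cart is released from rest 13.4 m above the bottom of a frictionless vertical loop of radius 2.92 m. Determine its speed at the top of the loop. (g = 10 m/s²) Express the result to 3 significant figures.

v = 12.3 m/s

Energy conservation: mgh = ½mv_top² + mg(2r)
v_top² = 2g(h − 2r) = 2(10)(13.4 − 5.840) = 151.2
v_top = 12.30 m/s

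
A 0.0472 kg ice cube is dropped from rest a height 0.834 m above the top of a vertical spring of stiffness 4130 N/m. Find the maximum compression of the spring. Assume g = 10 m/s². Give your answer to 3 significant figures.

Measuring PE from the top of the relaxed spring, at max compression the cube has dropped H + x with zero KE, so:
mg(H + x) = ½kx²
½(4130)x² − (0.0472)(10)x − (0.0472)(10)(0.834) = 0
2065x² − 0.4720x − 0.3936 = 0
x = [0.4720 + √(0.2228 + 3251.5)]/(2 × 2065) = 0.01392 m

x = 0.0139 m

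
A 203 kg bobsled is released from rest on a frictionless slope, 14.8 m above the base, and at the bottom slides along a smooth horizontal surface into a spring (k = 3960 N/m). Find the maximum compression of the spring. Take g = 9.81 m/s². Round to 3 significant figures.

x = 3.86 m

Gravitational PE at the top equals spring PE at max compression: mgh = ½kx²
x = √(2mgh/k) = √(2 × 203 × 9.81 × 14.8 / 3960) = 3.858 m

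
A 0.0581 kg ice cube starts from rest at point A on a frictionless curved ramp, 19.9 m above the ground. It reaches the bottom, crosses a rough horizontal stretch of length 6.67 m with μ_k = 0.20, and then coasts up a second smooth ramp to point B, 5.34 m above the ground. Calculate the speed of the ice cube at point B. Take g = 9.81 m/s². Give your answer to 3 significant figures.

Energy at A: mgh₁ = (0.0581)(9.81)(19.9) = 11.342 J
Friction loss: W_f = μ_k mg d = 0.7603 J
At B: ½mv² + mgh₂ = mgh₁ − W_f
½mv² = 11.342 − 0.7603 − 3.0436 = 7.5383 J
v = √(2 × 7.5383/0.0581) = 16.11 m/s

v = 16.1 m/s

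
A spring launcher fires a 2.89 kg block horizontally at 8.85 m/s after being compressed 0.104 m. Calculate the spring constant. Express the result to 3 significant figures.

Energy stored in the spring equals the launch KE: ½kx² = ½mv²
k = mv²/x² = (2.89)(8.85)²/(0.104)² = 20928 N/m

k = 20900 N/m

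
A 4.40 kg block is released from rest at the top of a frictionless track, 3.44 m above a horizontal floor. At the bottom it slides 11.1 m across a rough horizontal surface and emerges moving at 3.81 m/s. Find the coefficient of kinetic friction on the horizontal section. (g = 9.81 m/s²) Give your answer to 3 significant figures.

μ_k = 0.243

Applying the work–energy principle:
mgh = ½mv² + μ_k m g d
mgh = 148.48 J; ½mv² = 31.935 J
W_f = 148.48 − 31.935 = 116.5 J
μ_k = W_f/(mg·d) = 116.5/(43.16 × 11.1) = 0.2433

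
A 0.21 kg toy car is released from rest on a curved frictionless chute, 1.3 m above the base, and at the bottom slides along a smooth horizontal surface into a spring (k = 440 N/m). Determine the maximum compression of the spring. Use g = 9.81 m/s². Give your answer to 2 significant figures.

Gravitational PE at the top equals spring PE at max compression: mgh = ½kx²
x = √(2mgh/k) = √(2 × 0.21 × 9.81 × 1.3 / 440) = 0.1103 m

x = 0.11 m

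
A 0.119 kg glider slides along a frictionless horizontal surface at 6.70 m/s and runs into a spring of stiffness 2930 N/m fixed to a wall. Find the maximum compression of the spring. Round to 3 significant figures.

x = 0.0427 m

At max compression the glider is momentarily at rest: ½mv² = ½kx²
x = v√(m/k) = 6.70 × √(0.119/2930) = 0.04270 m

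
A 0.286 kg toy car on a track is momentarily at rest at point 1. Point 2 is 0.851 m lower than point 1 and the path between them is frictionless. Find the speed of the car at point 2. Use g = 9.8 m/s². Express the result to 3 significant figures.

v = 4.08 m/s

By conservation of mechanical energy, mgh = ½mv²
v = √(2gh) = √(2 × 9.8 × 0.851) = √16.680 = 4.084 m/s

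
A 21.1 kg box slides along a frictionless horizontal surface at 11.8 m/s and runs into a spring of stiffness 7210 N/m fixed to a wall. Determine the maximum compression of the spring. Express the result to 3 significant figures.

x = 0.638 m

At max compression the box is momentarily at rest: ½mv² = ½kx²
x = v√(m/k) = 11.8 × √(21.1/7210) = 0.6383 m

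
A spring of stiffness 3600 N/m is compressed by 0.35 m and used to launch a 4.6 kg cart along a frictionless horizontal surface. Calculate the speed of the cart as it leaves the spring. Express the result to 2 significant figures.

v = 9.8 m/s

Spring PE converts entirely to kinetic energy: ½kx² = ½mv²
v = x√(k/m) = 0.35 × √(3600/4.6) = 9.791 m/s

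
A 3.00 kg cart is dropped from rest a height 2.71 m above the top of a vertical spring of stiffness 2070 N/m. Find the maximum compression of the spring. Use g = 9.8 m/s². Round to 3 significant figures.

x = 0.292 m

Let x be the compression. The total drop is H + x, and the cart is instantaneously at rest at max compression, so energy conservation gives:
mg(H + x) = ½kx²
½(2070)x² − (3.00)(9.8)x − (3.00)(9.8)(2.71) = 0
1035x² − 29.40x − 79.67 = 0
x = [29.40 + √(864.4 + 329850)]/(2 × 1035) = 0.2920 m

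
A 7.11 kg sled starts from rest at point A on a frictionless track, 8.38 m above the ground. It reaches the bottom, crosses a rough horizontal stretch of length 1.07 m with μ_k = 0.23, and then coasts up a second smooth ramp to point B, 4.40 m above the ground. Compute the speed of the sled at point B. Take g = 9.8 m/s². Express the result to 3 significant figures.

v = 8.55 m/s

Energy at A: mgh₁ = (7.11)(9.8)(8.38) = 583.90 J
Friction loss: W_f = μ_k mg d = 17.15 J
At B: ½mv² + mgh₂ = mgh₁ − W_f
½mv² = 583.90 − 17.15 − 306.58 = 260.17 J
v = √(2 × 260.17/7.11) = 8.555 m/s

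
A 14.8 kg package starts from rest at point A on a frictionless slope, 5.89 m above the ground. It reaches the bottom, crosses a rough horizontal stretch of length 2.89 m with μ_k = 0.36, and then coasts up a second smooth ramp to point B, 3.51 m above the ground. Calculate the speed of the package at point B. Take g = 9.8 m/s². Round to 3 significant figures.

v = 5.12 m/s

Energy at A: mgh₁ = (14.8)(9.8)(5.89) = 854.29 J
Friction loss: W_f = μ_k mg d = 150.9 J
At B: ½mv² + mgh₂ = mgh₁ − W_f
½mv² = 854.29 − 150.9 − 509.09 = 194.30 J
v = √(2 × 194.30/14.8) = 5.124 m/s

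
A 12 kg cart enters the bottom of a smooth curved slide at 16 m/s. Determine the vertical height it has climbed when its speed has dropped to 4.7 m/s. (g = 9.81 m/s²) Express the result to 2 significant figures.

h = 12 m

Conservation of energy: ½mv₁² = ½mv₂² + mgh
h = (v₁² − v₂²)/(2g) = (16² − 4.7²)/(2 × 9.81) = 11.92 m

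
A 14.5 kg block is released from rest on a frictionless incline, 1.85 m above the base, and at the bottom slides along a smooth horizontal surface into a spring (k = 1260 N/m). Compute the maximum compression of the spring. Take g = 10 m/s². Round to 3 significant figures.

At max compression the block is momentarily at rest: mgh = ½kx²
x = √(2mgh/k) = √(2 × 14.5 × 10 × 1.85 / 1260) = 0.6525 m

x = 0.653 m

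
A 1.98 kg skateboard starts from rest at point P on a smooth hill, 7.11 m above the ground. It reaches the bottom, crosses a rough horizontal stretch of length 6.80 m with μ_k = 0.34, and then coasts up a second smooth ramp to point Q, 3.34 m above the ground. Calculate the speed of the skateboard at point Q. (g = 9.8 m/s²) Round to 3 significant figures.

v = 5.35 m/s

Energy at P: mgh₁ = (1.98)(9.8)(7.11) = 137.96 J
Friction loss: W_f = μ_k mg d = 44.86 J
At Q: ½mv² + mgh₂ = mgh₁ − W_f
½mv² = 137.96 − 44.86 − 64.809 = 28.291 J
v = √(2 × 28.291/1.98) = 5.346 m/s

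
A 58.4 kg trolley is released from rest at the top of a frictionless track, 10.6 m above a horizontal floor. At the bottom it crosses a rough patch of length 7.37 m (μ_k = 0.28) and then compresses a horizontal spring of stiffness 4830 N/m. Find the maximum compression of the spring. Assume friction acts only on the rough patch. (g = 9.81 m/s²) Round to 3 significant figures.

x = 1.42 m

Initial energy: E₁ = mgh = (58.4)(9.81)(10.6) = 6072.8 J
Friction removes W_f = μ_k mg d = (0.28)(58.4)(9.81)(7.37) = 1182 J
Energy reaching the spring: E = 6072.8 − 1182 = 4890.5 J
At max compression ½kx² = E ⇒ x = √(2E/k) = √(2 × 4890.5/4830) = 1.423 m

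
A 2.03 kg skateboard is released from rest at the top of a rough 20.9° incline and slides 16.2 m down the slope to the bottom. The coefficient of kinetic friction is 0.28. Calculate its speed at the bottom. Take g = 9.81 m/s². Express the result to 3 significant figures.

Work–energy: mg(L sinθ) − μ_k(mg cosθ)L = ½mv²
mgh = mgL sinθ = (2.03)(9.81)(16.2)sin20.9° = 115.09 J
W_f = μ_k mg cosθ · L = (0.28)(2.03)(9.81)cos20.9°·16.2 = 84.39 J
½mv² = 115.09 − 84.39 = 30.700 J
v = √(2 × 30.700/2.03) = 5.500 m/s

v = 5.50 m/s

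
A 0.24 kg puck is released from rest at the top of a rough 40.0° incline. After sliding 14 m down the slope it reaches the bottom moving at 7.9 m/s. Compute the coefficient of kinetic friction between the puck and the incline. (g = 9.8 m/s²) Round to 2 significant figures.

The energy dissipated by friction is the PE lost minus the KE gained:
mgL sinθ = 21.166 J; ½mv² = 7.4892 J
W_f = 21.166 − 7.4892 = 13.68 J
μ_k = W_f/(mg cosθ · L) = 13.68/(1.802 × 14) = 0.5422

μ_k = 0.54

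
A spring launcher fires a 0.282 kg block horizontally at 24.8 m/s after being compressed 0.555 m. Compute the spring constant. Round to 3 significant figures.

Energy stored in the spring equals the launch KE: ½kx² = ½mv²
k = mv²/x² = (0.282)(24.8)²/(0.555)² = 563.1 N/m

k = 563 N/m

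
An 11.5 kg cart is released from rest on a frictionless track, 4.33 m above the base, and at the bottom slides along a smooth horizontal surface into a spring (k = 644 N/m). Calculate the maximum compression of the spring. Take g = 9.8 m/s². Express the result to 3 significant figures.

x = 1.23 m

Energy conservation (no friction) from release to max compression: mgh = ½kx²
x = √(2mgh/k) = √(2 × 11.5 × 9.8 × 4.33 / 644) = 1.231 m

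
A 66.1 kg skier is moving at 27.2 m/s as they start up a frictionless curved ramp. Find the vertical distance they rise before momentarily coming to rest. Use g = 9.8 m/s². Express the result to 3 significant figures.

h = 37.7 m

Setting KE at the bottom equal to PE gained: ½mv² = mgh
h = v²/(2g) = 27.2²/(2 × 9.8) = 37.75 m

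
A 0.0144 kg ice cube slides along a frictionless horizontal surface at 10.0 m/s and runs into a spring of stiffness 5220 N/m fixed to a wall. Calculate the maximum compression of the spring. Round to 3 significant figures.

All KE is stored as spring PE at maximum compression: ½mv² = ½kx²
x = v√(m/k) = 10.0 × √(0.0144/5220) = 0.01661 m

x = 0.0166 m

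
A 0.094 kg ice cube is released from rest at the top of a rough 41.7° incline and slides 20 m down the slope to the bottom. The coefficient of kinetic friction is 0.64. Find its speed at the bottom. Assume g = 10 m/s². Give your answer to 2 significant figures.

Work–energy: mg(L sinθ) − μ_k(mg cosθ)L = ½mv²
mgh = mgL sinθ = (0.094)(10)(20)sin41.7° = 12.506 J
W_f = μ_k mg cosθ · L = (0.64)(0.094)(10)cos41.7°·20 = 8.984 J
½mv² = 12.506 − 8.984 = 3.5228 J
v = √(2 × 3.5228/0.094) = 8.658 m/s

v = 8.7 m/s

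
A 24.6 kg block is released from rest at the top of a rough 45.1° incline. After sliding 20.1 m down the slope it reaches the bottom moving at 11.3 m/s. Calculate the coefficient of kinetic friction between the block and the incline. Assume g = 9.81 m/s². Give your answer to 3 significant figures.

mgh = ½mv² + μ_k (mg cosθ) L, with h = L sinθ
mgL sinθ = 3435.9 J; ½mv² = 1570.6 J
W_f = 3435.9 − 1570.6 = 1865 J
μ_k = W_f/(mg cosθ · L) = 1865/(170.3 × 20.1) = 0.5448

μ_k = 0.545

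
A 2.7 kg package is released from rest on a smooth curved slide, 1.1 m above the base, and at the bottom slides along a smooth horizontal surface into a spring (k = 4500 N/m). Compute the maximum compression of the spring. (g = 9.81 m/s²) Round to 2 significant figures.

x = 0.11 m

Energy conservation (no friction) from release to max compression: mgh = ½kx²
x = √(2mgh/k) = √(2 × 2.7 × 9.81 × 1.1 / 4500) = 0.1138 m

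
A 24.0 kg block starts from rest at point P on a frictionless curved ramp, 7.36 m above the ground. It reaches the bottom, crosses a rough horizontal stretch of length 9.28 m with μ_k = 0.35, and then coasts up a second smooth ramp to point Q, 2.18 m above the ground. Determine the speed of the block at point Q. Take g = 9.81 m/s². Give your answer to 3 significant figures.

Energy at P: mgh₁ = (24.0)(9.81)(7.36) = 1732.8 J
Friction loss: W_f = μ_k mg d = 764.7 J
At Q: ½mv² + mgh₂ = mgh₁ − W_f
½mv² = 1732.8 − 764.7 − 513.26 = 454.87 J
v = √(2 × 454.87/24.0) = 6.157 m/s

v = 6.16 m/s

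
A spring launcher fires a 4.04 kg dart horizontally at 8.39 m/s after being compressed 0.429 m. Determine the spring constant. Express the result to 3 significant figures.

½kx² = ½mv²
k = mv²/x² = (4.04)(8.39)²/(0.429)² = 1545 N/m

k = 1550 N/m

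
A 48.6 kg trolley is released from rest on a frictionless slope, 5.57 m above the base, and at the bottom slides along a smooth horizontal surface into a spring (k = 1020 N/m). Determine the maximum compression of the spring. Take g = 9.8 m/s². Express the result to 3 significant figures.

Energy conservation (no friction) from release to max compression: mgh = ½kx²
x = √(2mgh/k) = √(2 × 48.6 × 9.8 × 5.57 / 1020) = 2.281 m

x = 2.28 m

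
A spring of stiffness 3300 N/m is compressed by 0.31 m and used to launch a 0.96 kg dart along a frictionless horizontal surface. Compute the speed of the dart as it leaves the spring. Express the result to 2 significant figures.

v = 18 m/s

The dart leaves the spring when the spring is at natural length, so ½kx² = ½mv²
v = x√(k/m) = 0.31 × √(3300/0.96) = 18.18 m/s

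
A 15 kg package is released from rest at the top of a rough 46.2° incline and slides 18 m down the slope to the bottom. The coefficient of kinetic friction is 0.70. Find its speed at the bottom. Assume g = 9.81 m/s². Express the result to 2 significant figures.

Taking the bottom as reference, mgh = ½mv² + μ_k N L with h = L sinθ, N = mg cosθ:
mgh = mgL sinθ = (15)(9.81)(18)sin46.2° = 1911.7 J
W_f = μ_k mg cosθ · L = (0.70)(15)(9.81)cos46.2°·18 = 1283 J
½mv² = 1911.7 − 1283 = 628.43 J
v = √(2 × 628.43/15) = 9.154 m/s

v = 9.2 m/s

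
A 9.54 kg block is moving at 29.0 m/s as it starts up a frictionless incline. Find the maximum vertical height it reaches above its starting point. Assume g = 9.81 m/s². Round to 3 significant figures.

h = 42.9 m

Setting KE at the bottom equal to PE gained: ½mv² = mgh
h = v²/(2g) = 29.0²/(2 × 9.81) = 42.86 m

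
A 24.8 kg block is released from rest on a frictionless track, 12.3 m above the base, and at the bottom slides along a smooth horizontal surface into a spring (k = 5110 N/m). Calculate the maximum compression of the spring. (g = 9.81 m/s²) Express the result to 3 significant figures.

Energy conservation (no friction) from release to max compression: mgh = ½kx²
x = √(2mgh/k) = √(2 × 24.8 × 9.81 × 12.3 / 5110) = 1.082 m

x = 1.08 m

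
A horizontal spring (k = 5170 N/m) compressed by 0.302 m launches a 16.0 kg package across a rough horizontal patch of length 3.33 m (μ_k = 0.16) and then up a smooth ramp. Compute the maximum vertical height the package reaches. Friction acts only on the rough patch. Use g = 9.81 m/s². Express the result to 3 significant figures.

Spring energy: E₀ = ½kx² = ½(5170)(0.302)² = 235.76 J
Friction: W_f = μ_k mg d = (0.16)(16.0)(9.81)(3.33) = 83.63 J
Energy at base of ramp: E = 235.76 − 83.63 = 152.13 J
At max height all remaining energy is PE: mgh = E ⇒ h = E/(mg) = 152.13/(16.0 × 9.81) = 0.9693 m

h = 0.969 m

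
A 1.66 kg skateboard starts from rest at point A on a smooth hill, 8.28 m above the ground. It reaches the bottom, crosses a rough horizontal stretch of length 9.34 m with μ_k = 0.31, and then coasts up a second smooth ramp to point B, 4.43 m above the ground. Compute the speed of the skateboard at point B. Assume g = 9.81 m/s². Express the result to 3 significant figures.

Energy at A: mgh₁ = (1.66)(9.81)(8.28) = 134.84 J
Friction loss: W_f = μ_k mg d = 47.15 J
At B: ½mv² + mgh₂ = mgh₁ − W_f
½mv² = 134.84 − 47.15 − 72.141 = 15.545 J
v = √(2 × 15.545/1.66) = 4.328 m/s

v = 4.33 m/s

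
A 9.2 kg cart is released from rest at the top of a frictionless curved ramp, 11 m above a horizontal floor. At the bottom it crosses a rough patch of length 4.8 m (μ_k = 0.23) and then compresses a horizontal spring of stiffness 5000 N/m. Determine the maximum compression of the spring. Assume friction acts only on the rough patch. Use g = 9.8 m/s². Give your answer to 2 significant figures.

x = 0.60 m

Initial energy: E₁ = mgh = (9.2)(9.8)(11) = 991.76 J
Friction removes W_f = μ_k mg d = (0.23)(9.2)(9.8)(4.8) = 99.54 J
Energy reaching the spring: E = 991.76 − 99.54 = 892.22 J
At max compression ½kx² = E ⇒ x = √(2E/k) = √(2 × 892.22/5000) = 0.5974 m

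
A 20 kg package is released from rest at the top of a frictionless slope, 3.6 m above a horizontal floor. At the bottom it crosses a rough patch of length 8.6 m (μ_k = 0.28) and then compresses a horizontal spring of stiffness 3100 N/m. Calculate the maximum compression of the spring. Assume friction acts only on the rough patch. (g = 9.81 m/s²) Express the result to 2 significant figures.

Initial energy: E₁ = mgh = (20)(9.81)(3.6) = 706.32 J
Friction removes W_f = μ_k mg d = (0.28)(20)(9.81)(8.6) = 472.4 J
Energy reaching the spring: E = 706.32 − 472.4 = 233.87 J
At max compression ½kx² = E ⇒ x = √(2E/k) = √(2 × 233.87/3100) = 0.3884 m

x = 0.39 m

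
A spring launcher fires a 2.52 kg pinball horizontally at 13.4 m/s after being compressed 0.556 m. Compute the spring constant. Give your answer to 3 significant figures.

k = 1460 N/m

Spring PE at full compression equals KE at release: ½kx² = ½mv²
k = mv²/x² = (2.52)(13.4)²/(0.556)² = 1464 N/m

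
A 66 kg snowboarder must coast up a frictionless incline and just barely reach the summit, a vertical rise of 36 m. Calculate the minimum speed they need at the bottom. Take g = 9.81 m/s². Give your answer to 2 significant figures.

v = 27 m/s

At the top they are momentarily at rest, so all KE converts to PE: ½mv² = mgh
v = √(2gh) = √(2 × 9.81 × 36) = 26.58 m/s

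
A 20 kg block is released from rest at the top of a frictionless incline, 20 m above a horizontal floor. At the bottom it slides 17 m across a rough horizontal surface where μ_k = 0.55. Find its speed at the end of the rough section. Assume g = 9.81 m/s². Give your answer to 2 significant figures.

v = 14 m/s

Energy bookkeeping (friction removes W_f = μ_k N d):
mgh = ½mv² + μ_k m g d
W_f = μ_k mg d = (0.55)(20)(9.81)(17) = 1834 J
½mv² = mgh − W_f = 3924.0 − 1834 = 2089.5 J
v = √(2 × 2089.5/20) = 14.46 m/s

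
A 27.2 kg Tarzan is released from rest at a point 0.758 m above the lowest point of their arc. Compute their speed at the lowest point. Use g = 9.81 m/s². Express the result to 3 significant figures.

Mechanical energy is conserved (no friction): mgh = ½mv²
v = √(2gh) = √(2 × 9.81 × 0.758) = √14.872 = 3.856 m/s

v = 3.86 m/s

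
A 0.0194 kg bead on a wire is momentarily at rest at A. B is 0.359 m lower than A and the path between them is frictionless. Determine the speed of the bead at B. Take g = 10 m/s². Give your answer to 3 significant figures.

v = 2.68 m/s

By conservation of mechanical energy, mgh = ½mv²
v = √(2gh) = √(2 × 10 × 0.359) = √7.1800 = 2.680 m/s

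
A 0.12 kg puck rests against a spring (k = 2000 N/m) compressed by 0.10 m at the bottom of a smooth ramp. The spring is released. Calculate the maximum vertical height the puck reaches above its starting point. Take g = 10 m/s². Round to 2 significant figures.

h = 8.3 m

At maximum height the puck is at rest, so ½kx² = mgh
h = kx²/(2mg) = (2000)(0.10)²/(2 × 0.12 × 10) = 8.333 m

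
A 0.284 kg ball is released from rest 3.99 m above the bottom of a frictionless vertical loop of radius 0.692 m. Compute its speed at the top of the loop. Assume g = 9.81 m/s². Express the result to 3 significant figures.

Energy conservation: mgh = ½mv_top² + mg(2r)
v_top² = 2g(h − 2r) = 2(9.81)(3.99 − 1.384) = 51.13
v_top = 7.151 m/s

v = 7.15 m/s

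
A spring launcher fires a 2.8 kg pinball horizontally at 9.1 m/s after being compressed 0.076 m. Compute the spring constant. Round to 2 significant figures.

k = 40000 N/m

Energy stored in the spring equals the launch KE: ½kx² = ½mv²
k = mv²/x² = (2.8)(9.1)²/(0.076)² = 40143 N/m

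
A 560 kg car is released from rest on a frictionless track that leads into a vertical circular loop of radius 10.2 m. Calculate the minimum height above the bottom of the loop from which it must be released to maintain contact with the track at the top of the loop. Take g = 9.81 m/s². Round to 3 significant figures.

At the top, for minimum speed gravity alone supplies the centripetal force: mg = mv_top²/r ⇒ v_top² = gr = 100.1 m²/s²
Energy conservation from release height h to the top (height 2r): mgh = ½mv_top² + mg(2r)
h = v_top²/(2g) + 2r = r/2 + 2r = 5r/2 = 25.50 m

h = 25.5 m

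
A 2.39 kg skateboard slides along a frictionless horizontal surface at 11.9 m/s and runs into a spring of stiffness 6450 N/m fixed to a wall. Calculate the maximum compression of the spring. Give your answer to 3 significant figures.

At max compression the skateboard is momentarily at rest: ½mv² = ½kx²
x = v√(m/k) = 11.9 × √(2.39/6450) = 0.2291 m

x = 0.229 m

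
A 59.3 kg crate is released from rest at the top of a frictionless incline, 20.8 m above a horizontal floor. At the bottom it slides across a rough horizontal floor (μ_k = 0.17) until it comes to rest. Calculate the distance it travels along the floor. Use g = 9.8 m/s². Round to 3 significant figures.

Energy at the top = energy at the end + work done against friction:
At rest all PE has been dissipated by friction: mgh = μ_k m g d
d = h/μ_k = 20.8/0.17 = 122.4 m

d = 122 m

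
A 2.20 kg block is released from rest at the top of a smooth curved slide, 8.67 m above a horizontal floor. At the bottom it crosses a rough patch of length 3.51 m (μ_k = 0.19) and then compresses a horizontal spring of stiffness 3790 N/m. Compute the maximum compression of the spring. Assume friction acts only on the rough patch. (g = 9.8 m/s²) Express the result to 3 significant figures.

Initial energy: E₁ = mgh = (2.20)(9.8)(8.67) = 186.93 J
Friction removes W_f = μ_k mg d = (0.19)(2.20)(9.8)(3.51) = 14.38 J
Energy reaching the spring: E = 186.93 − 14.38 = 172.55 J
At max compression ½kx² = E ⇒ x = √(2E/k) = √(2 × 172.55/3790) = 0.3018 m

x = 0.302 m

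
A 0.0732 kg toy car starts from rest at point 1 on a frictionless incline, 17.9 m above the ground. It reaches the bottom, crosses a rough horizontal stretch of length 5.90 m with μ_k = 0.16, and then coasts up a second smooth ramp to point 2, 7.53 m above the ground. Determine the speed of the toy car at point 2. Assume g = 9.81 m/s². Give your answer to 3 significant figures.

v = 13.6 m/s

Energy at 1: mgh₁ = (0.0732)(9.81)(17.9) = 12.854 J
Friction loss: W_f = μ_k mg d = 0.6779 J
At 2: ½mv² + mgh₂ = mgh₁ − W_f
½mv² = 12.854 − 0.6779 − 5.4072 = 6.7687 J
v = √(2 × 6.7687/0.0732) = 13.60 m/s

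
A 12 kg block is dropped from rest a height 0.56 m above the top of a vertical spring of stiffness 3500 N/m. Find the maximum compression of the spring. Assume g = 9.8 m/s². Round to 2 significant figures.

Let x be the compression. The total drop is H + x, and the block is instantaneously at rest at max compression, so energy conservation gives:
mg(H + x) = ½kx²
½(3500)x² − (12)(9.8)x − (12)(9.8)(0.56) = 0
1750x² − 117.6x − 65.86 = 0
x = [117.6 + √(13830 + 460992)]/(2 × 1750) = 0.2305 m

x = 0.23 m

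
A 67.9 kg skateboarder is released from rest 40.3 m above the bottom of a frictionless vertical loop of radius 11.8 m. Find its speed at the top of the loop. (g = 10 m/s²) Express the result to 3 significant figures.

v = 18.3 m/s

Energy conservation: mgh = ½mv_top² + mg(2r)
v_top² = 2g(h − 2r) = 2(10)(40.3 − 23.60) = 334.0
v_top = 18.28 m/s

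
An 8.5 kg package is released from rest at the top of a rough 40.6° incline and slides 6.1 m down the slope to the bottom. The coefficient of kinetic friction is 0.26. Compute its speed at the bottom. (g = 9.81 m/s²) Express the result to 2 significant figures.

Energy: mgh = ½mv² + W_f, with h = L sinθ and W_f = μ_k (mg cosθ) L
mgh = mgL sinθ = (8.5)(9.81)(6.1)sin40.6° = 331.02 J
W_f = μ_k mg cosθ · L = (0.26)(8.5)(9.81)cos40.6°·6.1 = 100.4 J
½mv² = 331.02 − 100.4 = 230.60 J
v = √(2 × 230.60/8.5) = 7.366 m/s

v = 7.4 m/s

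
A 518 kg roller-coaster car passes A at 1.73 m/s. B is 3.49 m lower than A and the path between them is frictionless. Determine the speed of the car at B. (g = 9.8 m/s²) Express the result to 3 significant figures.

v = 8.45 m/s

Mechanical energy is conserved (no friction): ½mv₀² + mgh = ½mv²
v² = v₀² + 2gh = (1.73)² + 2(9.8)(3.49) = 71.397
v = √71.397 = 8.450 m/s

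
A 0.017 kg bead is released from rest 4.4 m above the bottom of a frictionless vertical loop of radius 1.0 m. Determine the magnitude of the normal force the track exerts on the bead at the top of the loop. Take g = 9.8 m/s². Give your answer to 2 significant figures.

N = 0.63 N

Energy from release to top (height 2r): mgh = ½mv_top² + mg(2r)
v_top² = 2g(h − 2r) = 2(9.8)(4.4 − 2.000) = 47.040 m²/s²
At the top, both N and weight point toward the centre: N + mg = mv_top²/r
N = m(v_top²/r − g) = 0.017(47.040/1.0 − 9.8) = 0.6331 N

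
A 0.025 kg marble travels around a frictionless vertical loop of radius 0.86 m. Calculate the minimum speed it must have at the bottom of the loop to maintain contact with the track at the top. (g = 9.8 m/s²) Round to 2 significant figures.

At the top: mg = mv_top²/r ⇒ v_top² = gr = 8.428 m²/s²
Energy from bottom to top (height 2r): ½mv_bot² = ½mv_top² + mg(2r)
v_bot² = gr + 4gr = 5gr = 42.14
v_bot = √(5gr) = 6.492 m/s

v = 6.5 m/s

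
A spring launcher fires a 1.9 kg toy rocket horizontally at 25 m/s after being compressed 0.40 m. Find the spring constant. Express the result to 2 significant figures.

k = 7400 N/m

½kx² = ½mv²
k = mv²/x² = (1.9)(25)²/(0.40)² = 7422 N/m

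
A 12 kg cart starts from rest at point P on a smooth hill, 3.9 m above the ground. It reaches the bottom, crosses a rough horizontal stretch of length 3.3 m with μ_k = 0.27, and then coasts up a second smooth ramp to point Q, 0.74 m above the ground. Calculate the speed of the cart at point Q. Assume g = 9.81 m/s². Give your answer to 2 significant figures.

Energy at P: mgh₁ = (12)(9.81)(3.9) = 459.11 J
Friction loss: W_f = μ_k mg d = 104.9 J
At Q: ½mv² + mgh₂ = mgh₁ − W_f
½mv² = 459.11 − 104.9 − 87.113 = 267.11 J
v = √(2 × 267.11/12) = 6.672 m/s

v = 6.7 m/s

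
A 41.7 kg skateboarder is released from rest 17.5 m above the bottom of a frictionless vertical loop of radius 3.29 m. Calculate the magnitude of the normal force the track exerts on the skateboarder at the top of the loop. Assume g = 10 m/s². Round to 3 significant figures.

N = 2350 N

Energy from release to top (height 2r): mgh = ½mv_top² + mg(2r)
v_top² = 2g(h − 2r) = 2(10)(17.5 − 6.580) = 218.40 m²/s²
At the top, both N and weight point toward the centre: N + mg = mv_top²/r
N = m(v_top²/r − g) = 41.7(218.40/3.29 − 10) = 2351 N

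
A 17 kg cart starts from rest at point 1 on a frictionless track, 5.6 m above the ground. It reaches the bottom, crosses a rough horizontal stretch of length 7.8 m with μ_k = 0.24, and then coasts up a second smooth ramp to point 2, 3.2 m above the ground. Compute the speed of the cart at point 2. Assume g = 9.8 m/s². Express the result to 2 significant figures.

v = 3.2 m/s

Energy at 1: mgh₁ = (17)(9.8)(5.6) = 932.96 J
Friction loss: W_f = μ_k mg d = 311.9 J
At 2: ½mv² + mgh₂ = mgh₁ − W_f
½mv² = 932.96 − 311.9 − 533.12 = 87.965 J
v = √(2 × 87.965/17) = 3.217 m/s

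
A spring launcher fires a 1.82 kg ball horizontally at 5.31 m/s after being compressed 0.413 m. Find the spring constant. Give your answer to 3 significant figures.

Spring PE at full compression equals KE at release: ½kx² = ½mv²
k = mv²/x² = (1.82)(5.31)²/(0.413)² = 300.9 N/m

k = 301 N/m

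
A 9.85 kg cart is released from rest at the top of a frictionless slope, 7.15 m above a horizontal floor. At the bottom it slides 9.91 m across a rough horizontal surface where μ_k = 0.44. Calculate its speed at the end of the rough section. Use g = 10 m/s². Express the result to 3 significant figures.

v = 7.47 m/s

Energy at the top = energy at the end + work done against friction:
mgh = ½mv² + μ_k m g d
W_f = μ_k mg d = (0.44)(9.85)(10)(9.91) = 429.5 J
½mv² = mgh − W_f = 704.28 − 429.5 = 274.78 J
v = √(2 × 274.78/9.85) = 7.469 m/s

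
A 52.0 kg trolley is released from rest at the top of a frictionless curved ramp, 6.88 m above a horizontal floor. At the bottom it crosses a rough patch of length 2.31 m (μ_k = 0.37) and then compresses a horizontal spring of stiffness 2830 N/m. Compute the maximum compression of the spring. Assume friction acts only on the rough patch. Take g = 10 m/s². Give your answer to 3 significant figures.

x = 1.49 m

Initial energy: E₁ = mgh = (52.0)(10)(6.88) = 3577.6 J
Friction removes W_f = μ_k mg d = (0.37)(52.0)(10)(2.31) = 444.4 J
Energy reaching the spring: E = 3577.6 − 444.4 = 3133.2 J
At max compression ½kx² = E ⇒ x = √(2E/k) = √(2 × 3133.2/2830) = 1.488 m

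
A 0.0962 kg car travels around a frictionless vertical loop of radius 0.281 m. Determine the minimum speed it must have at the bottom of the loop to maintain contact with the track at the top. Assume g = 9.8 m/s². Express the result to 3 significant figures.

At the top: mg = mv_top²/r ⇒ v_top² = gr = 2.754 m²/s²
Energy from bottom to top (height 2r): ½mv_bot² = ½mv_top² + mg(2r)
v_bot² = gr + 4gr = 5gr = 13.77
v_bot = √(5gr) = 3.711 m/s

v = 3.71 m/s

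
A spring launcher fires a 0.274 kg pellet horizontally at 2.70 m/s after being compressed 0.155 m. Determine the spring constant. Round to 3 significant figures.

Energy stored in the spring equals the launch KE: ½kx² = ½mv²
k = mv²/x² = (0.274)(2.70)²/(0.155)² = 83.14 N/m

k = 83.1 N/m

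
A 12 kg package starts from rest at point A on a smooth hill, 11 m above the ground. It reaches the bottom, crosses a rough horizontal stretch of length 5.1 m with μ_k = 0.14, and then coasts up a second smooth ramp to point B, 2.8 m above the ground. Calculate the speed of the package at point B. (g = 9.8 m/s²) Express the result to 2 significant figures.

Energy at A: mgh₁ = (12)(9.8)(11) = 1293.6 J
Friction loss: W_f = μ_k mg d = 83.97 J
At B: ½mv² + mgh₂ = mgh₁ − W_f
½mv² = 1293.6 − 83.97 − 329.28 = 880.35 J
v = √(2 × 880.35/12) = 12.11 m/s

v = 12 m/s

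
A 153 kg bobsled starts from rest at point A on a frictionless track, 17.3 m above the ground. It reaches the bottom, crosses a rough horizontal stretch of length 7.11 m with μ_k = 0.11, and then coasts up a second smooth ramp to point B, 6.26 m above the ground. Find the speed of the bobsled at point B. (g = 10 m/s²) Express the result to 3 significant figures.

v = 14.3 m/s

Energy at A: mgh₁ = (153)(10)(17.3) = 26469 J
Friction loss: W_f = μ_k mg d = 1197 J
At B: ½mv² + mgh₂ = mgh₁ − W_f
½mv² = 26469 − 1197 − 9577.8 = 15695 J
v = √(2 × 15695/153) = 14.32 m/s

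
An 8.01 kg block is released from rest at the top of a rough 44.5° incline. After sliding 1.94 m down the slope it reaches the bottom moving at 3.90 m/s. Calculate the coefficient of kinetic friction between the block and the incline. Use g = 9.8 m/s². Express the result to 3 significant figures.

μ_k = 0.422

Energy balance down the incline: mg L sinθ − ½mv² = μ_k (mg cosθ) L
mgL sinθ = 106.74 J; ½mv² = 60.916 J
W_f = 106.74 − 60.916 = 45.82 J
μ_k = W_f/(mg cosθ · L) = 45.82/(55.99 × 1.94) = 0.4219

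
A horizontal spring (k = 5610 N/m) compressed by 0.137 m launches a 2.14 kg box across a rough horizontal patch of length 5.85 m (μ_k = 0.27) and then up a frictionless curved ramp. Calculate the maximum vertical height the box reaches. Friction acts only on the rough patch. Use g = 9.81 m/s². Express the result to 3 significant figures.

Spring energy: E₀ = ½kx² = ½(5610)(0.137)² = 52.647 J
Friction: W_f = μ_k mg d = (0.27)(2.14)(9.81)(5.85) = 33.16 J
Energy at base of ramp: E = 52.647 − 33.16 = 19.488 J
At max height all remaining energy is PE: mgh = E ⇒ h = E/(mg) = 19.488/(2.14 × 9.81) = 0.9283 m

h = 0.928 m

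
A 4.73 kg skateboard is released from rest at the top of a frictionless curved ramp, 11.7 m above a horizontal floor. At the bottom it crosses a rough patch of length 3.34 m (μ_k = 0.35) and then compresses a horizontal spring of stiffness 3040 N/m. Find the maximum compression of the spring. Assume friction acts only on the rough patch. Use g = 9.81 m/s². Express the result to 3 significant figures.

x = 0.567 m

Initial energy: E₁ = mgh = (4.73)(9.81)(11.7) = 542.90 J
Friction removes W_f = μ_k mg d = (0.35)(4.73)(9.81)(3.34) = 54.24 J
Energy reaching the spring: E = 542.90 − 54.24 = 488.65 J
At max compression ½kx² = E ⇒ x = √(2E/k) = √(2 × 488.65/3040) = 0.5670 m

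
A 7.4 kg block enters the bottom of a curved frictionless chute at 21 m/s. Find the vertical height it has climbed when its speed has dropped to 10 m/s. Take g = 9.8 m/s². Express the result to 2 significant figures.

Energy balance between the two points: ½mv₁² = ½mv₂² + mgh
h = (v₁² − v₂²)/(2g) = (21² − 10²)/(2 × 9.8) = 17.40 m

h = 17 m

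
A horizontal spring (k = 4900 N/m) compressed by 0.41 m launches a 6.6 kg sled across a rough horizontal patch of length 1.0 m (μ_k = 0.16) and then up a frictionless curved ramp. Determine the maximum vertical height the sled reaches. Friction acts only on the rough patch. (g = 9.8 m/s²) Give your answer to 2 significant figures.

h = 6.2 m

Spring energy: E₀ = ½kx² = ½(4900)(0.41)² = 411.84 J
Friction: W_f = μ_k mg d = (0.16)(6.6)(9.8)(1.0) = 10.35 J
Energy at base of ramp: E = 411.84 − 10.35 = 401.50 J
At max height all remaining energy is PE: mgh = E ⇒ h = E/(mg) = 401.50/(6.6 × 9.8) = 6.207 m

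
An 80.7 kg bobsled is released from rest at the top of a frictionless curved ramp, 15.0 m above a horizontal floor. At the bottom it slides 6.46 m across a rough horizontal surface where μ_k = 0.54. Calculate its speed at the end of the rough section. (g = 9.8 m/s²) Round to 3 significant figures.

Energy at the top = energy at the end + work done against friction:
mgh = ½mv² + μ_k m g d
W_f = μ_k mg d = (0.54)(80.7)(9.8)(6.46) = 2759 J
½mv² = mgh − W_f = 11863 − 2759 = 9104.1 J
v = √(2 × 9104.1/80.7) = 15.02 m/s

v = 15.0 m/s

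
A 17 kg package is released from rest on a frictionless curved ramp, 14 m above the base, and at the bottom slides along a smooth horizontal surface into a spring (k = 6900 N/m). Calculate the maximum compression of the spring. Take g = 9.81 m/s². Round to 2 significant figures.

Energy conservation (no friction) from release to max compression: mgh = ½kx²
x = √(2mgh/k) = √(2 × 17 × 9.81 × 14 / 6900) = 0.8226 m

x = 0.82 m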